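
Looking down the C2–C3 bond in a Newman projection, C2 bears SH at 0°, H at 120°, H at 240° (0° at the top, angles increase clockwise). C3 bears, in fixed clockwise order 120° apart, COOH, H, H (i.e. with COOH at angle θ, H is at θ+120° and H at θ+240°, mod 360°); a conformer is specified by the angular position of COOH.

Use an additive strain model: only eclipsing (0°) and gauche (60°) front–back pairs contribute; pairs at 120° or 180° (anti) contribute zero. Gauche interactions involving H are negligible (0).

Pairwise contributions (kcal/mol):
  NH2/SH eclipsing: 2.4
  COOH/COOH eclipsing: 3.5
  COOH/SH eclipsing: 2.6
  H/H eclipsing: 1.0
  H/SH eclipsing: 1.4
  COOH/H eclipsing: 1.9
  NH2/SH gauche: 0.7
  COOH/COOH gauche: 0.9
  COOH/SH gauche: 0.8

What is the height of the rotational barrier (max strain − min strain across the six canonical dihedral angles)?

4.6 kcal/mol

COOH at 0° is eclipsed. SH at 0° is eclipsed with COOH at 0° (2.6); H at 120° is eclipsed with H at 120° (1.0); H at 240° is eclipsed with H at 240° (1.0). Total 4.6 kcal/mol.
COOH at 60° is staggered. SH at 0° is gauche with COOH at 60° (0.8). Total 0.8 kcal/mol.
COOH at 120° is eclipsed. SH at 0° is eclipsed with H at 0° (1.4); H at 120° is eclipsed with COOH at 120° (1.9); H at 240° is eclipsed with H at 240° (1.0). Total 4.3 kcal/mol.
COOH at 180° (staggered): no non-H gauche contacts → 0.0 kcal/mol.
COOH at 240° is eclipsed. SH at 0° is eclipsed with H at 0° (1.4); H at 120° is eclipsed with H at 120° (1.0); H at 240° is eclipsed with COOH at 240° (1.9). Total 4.3 kcal/mol.
COOH at 300° is staggered. SH at 0° is gauche with COOH at 300° (0.8). Total 0.8 kcal/mol.
Max at 0° (4.6 kcal/mol), min at 180° (0.0 kcal/mol); barrier = 4.6 kcal/mol.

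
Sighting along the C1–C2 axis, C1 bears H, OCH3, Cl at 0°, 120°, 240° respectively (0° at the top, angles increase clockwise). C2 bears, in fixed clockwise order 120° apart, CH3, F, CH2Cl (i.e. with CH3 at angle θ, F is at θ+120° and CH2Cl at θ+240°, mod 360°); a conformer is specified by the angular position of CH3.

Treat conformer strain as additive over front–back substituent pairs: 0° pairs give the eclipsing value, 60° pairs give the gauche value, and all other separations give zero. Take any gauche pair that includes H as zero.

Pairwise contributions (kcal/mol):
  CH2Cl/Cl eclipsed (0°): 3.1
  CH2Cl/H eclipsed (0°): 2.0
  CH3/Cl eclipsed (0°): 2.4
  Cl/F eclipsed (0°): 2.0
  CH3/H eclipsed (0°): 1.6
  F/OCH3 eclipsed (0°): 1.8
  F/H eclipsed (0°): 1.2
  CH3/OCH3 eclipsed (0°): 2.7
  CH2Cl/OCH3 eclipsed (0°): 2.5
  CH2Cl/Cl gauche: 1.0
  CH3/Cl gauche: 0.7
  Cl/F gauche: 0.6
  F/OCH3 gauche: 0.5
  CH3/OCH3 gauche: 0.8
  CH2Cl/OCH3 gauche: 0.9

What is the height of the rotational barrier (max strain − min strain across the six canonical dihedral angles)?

3.8 kcal/mol

CH3 at 0° is eclipsed. H at 0° is eclipsed with CH3 at 0° (1.6); OCH3 at 120° is eclipsed with F at 120° (1.8); Cl at 240° is eclipsed with CH2Cl at 240° (3.1). Total 6.5 kcal/mol.
CH3 at 60° is staggered. OCH3 at 120° is gauche with CH3 at 60° (0.8); OCH3 at 120° is gauche with F at 180° (0.5); Cl at 240° is gauche with F at 180° (0.6); Cl at 240° is gauche with CH2Cl at 300° (1.0). Total 2.9 kcal/mol.
CH3 at 120° is eclipsed. H at 0° is eclipsed with CH2Cl at 0° (2.0); OCH3 at 120° is eclipsed with CH3 at 120° (2.7); Cl at 240° is eclipsed with F at 240° (2.0). Total 6.7 kcal/mol.
CH3 at 180° is staggered. OCH3 at 120° is gauche with CH3 at 180° (0.8); OCH3 at 120° is gauche with CH2Cl at 60° (0.9); Cl at 240° is gauche with CH3 at 180° (0.7); Cl at 240° is gauche with F at 300° (0.6). Total 3.0 kcal/mol.
CH3 at 240° is eclipsed. H at 0° is eclipsed with F at 0° (1.2); OCH3 at 120° is eclipsed with CH2Cl at 120° (2.5); Cl at 240° is eclipsed with CH3 at 240° (2.4). Total 6.1 kcal/mol.
CH3 at 300° is staggered. OCH3 at 120° is gauche with F at 60° (0.5); OCH3 at 120° is gauche with CH2Cl at 180° (0.9); Cl at 240° is gauche with CH3 at 300° (0.7); Cl at 240° is gauche with CH2Cl at 180° (1.0). Total 3.1 kcal/mol.
Max at 120° (6.7 kcal/mol), min at 60° (2.9 kcal/mol); barrier = 3.8 kcal/mol.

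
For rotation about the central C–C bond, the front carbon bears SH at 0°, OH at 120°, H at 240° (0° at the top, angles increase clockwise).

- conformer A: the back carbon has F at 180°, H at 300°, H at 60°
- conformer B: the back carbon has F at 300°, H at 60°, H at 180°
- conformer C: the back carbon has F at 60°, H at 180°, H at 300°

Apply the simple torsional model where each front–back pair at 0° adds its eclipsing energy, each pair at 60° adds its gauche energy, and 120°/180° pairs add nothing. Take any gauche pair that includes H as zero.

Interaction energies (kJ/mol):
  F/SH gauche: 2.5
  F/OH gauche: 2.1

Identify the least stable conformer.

C

A (staggered): OH(120°)/F(180°) gauche 2.1 → 2.1 kJ/mol.
B (staggered): SH(0°)/F(300°) gauche 2.5 → 2.5 kJ/mol.
C (staggered): SH(0°)/F(60°) gauche 2.5; OH(120°)/F(60°) gauche 2.1 → 4.6 kJ/mol.
C has the highest total (4.6 kJ/mol).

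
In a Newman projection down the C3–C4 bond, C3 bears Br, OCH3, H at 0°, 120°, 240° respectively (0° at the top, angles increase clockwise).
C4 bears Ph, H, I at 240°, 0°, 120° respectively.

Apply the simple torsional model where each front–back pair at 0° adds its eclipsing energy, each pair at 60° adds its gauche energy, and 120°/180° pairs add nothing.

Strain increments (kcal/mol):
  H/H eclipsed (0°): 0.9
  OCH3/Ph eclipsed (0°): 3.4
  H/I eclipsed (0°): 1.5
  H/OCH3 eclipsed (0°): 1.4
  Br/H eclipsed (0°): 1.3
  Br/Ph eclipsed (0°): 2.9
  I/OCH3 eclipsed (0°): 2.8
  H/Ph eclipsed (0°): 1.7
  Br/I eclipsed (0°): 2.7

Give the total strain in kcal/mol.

5.8 kcal/mol

This conformer is eclipsed. Br at 0° is eclipsed with H at 0° (1.3); OCH3 at 120° is eclipsed with I at 120° (2.8); H at 240° is eclipsed with Ph at 240° (1.7). Total 5.8 kcal/mol.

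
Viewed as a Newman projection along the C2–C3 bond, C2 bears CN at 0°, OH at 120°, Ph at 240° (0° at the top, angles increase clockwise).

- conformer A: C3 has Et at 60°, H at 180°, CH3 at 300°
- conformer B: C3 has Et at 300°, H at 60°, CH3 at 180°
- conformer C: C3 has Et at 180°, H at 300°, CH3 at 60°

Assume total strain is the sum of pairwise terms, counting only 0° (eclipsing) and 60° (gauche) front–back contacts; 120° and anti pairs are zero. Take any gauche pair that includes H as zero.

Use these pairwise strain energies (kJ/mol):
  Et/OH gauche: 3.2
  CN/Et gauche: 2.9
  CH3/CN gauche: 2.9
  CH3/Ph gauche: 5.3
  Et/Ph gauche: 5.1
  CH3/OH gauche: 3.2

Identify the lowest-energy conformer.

A

A (staggered): CN(0°)/Et(60°) gauche 2.9; CN(0°)/CH3(300°) gauche 2.9; OH(120°)/Et(60°) gauche 3.2; Ph(240°)/CH3(300°) gauche 5.3 → 14.3 kJ/mol.
B (staggered): CN(0°)/Et(300°) gauche 2.9; OH(120°)/CH3(180°) gauche 3.2; Ph(240°)/Et(300°) gauche 5.1; Ph(240°)/CH3(180°) gauche 5.3 → 16.5 kJ/mol.
C (staggered): CN(0°)/CH3(60°) gauche 2.9; OH(120°)/Et(180°) gauche 3.2; OH(120°)/CH3(60°) gauche 3.2; Ph(240°)/Et(180°) gauche 5.1 → 14.4 kJ/mol.
A has the lowest total (14.3 kJ/mol).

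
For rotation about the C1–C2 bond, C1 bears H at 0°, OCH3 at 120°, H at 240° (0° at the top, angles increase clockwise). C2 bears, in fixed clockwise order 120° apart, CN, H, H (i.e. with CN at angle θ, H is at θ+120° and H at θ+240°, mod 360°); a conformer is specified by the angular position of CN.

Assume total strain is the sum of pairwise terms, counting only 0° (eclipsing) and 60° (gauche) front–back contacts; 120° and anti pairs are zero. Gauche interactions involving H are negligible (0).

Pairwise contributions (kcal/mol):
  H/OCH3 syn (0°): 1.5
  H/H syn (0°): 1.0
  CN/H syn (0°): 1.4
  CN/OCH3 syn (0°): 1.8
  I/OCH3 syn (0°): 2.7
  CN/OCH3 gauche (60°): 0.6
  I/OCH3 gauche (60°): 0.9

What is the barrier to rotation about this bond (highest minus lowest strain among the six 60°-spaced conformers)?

CN at 0° (eclipsed): H(0°)/CN(0°) eclipsed 1.4; OCH3(120°)/H(120°) eclipsed 1.5; H(240°)/H(240°) eclipsed 1.0 → 3.9 kcal/mol.
CN at 60° (staggered): OCH3(120°)/CN(60°) gauche 0.6 → 0.6 kcal/mol.
CN at 120° (eclipsed): H(0°)/H(0°) eclipsed 1.0; OCH3(120°)/CN(120°) eclipsed 1.8; H(240°)/H(240°) eclipsed 1.0 → 3.8 kcal/mol.
CN at 180° (staggered): OCH3(120°)/CN(180°) gauche 0.6 → 0.6 kcal/mol.
CN at 240° (eclipsed): H(0°)/H(0°) eclipsed 1.0; OCH3(120°)/H(120°) eclipsed 1.5; H(240°)/CN(240°) eclipsed 1.4 → 3.9 kcal/mol.
CN at 300° (staggered): no non-H gauche contacts → 0.0 kcal/mol.
Max at 0° (3.9 kcal/mol), min at 300° (0.0 kcal/mol); barrier = 3.9 kcal/mol.

3.9 kcal/mol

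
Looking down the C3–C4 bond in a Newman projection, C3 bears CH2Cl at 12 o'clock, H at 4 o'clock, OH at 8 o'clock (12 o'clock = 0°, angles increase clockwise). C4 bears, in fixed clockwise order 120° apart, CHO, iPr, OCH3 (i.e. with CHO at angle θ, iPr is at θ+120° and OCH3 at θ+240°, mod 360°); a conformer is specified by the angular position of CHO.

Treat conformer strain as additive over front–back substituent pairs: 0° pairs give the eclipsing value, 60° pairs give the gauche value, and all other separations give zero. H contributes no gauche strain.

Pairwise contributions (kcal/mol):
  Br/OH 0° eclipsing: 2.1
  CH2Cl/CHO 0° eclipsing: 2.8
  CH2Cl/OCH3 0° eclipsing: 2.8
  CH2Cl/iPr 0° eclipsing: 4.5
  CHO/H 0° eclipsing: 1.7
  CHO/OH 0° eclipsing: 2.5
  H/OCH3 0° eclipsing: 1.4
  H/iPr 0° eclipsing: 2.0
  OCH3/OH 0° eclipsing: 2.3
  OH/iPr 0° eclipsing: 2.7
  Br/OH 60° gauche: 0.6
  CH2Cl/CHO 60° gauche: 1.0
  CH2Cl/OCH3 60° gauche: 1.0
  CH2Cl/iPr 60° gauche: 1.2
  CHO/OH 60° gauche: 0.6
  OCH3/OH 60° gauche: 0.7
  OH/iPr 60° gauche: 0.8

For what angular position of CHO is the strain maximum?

240°

CHO at 0° (eclipsed): CH2Cl(0°)/CHO(0°) eclipsed 2.8; H(120°)/iPr(120°) eclipsed 2.0; OH(240°)/OCH3(240°) eclipsed 2.3 → 7.1 kcal/mol.
CHO at 60° (staggered): CH2Cl(0°)/CHO(60°) gauche 1.0; CH2Cl(0°)/OCH3(300°) gauche 1.0; OH(240°)/iPr(180°) gauche 0.8; OH(240°)/OCH3(300°) gauche 0.7 → 3.5 kcal/mol.
CHO at 120° (eclipsed): CH2Cl(0°)/OCH3(0°) eclipsed 2.8; H(120°)/CHO(120°) eclipsed 1.7; OH(240°)/iPr(240°) eclipsed 2.7 → 7.2 kcal/mol.
CHO at 180° (staggered): CH2Cl(0°)/iPr(300°) gauche 1.2; CH2Cl(0°)/OCH3(60°) gauche 1.0; OH(240°)/CHO(180°) gauche 0.6; OH(240°)/iPr(300°) gauche 0.8 → 3.6 kcal/mol.
CHO at 240° (eclipsed): CH2Cl(0°)/iPr(0°) eclipsed 4.5; H(120°)/OCH3(120°) eclipsed 1.4; OH(240°)/CHO(240°) eclipsed 2.5 → 8.4 kcal/mol.
CHO at 300° (staggered): CH2Cl(0°)/CHO(300°) gauche 1.0; CH2Cl(0°)/iPr(60°) gauche 1.2; OH(240°)/CHO(300°) gauche 0.6; OH(240°)/OCH3(180°) gauche 0.7 → 3.5 kcal/mol.
The maximum (8.4 kcal/mol) occurs with CHO at 240°.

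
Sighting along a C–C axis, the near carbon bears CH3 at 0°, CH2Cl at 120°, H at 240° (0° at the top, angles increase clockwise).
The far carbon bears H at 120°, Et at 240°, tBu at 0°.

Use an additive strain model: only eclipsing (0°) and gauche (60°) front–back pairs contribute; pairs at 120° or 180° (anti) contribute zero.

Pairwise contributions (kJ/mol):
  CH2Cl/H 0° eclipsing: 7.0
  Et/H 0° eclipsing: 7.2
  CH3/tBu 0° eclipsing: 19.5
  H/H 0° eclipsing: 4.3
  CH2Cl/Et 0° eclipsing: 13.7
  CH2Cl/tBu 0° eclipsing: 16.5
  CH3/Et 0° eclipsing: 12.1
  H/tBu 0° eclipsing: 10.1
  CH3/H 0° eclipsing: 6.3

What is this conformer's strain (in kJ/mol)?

This conformer (eclipsed): CH3–tBu eclipsed, CH2Cl–H eclipsed, H–Et eclipsed; 19.5 + 7.0 + 7.2 = 33.7 kJ/mol.

33.7 kJ/mol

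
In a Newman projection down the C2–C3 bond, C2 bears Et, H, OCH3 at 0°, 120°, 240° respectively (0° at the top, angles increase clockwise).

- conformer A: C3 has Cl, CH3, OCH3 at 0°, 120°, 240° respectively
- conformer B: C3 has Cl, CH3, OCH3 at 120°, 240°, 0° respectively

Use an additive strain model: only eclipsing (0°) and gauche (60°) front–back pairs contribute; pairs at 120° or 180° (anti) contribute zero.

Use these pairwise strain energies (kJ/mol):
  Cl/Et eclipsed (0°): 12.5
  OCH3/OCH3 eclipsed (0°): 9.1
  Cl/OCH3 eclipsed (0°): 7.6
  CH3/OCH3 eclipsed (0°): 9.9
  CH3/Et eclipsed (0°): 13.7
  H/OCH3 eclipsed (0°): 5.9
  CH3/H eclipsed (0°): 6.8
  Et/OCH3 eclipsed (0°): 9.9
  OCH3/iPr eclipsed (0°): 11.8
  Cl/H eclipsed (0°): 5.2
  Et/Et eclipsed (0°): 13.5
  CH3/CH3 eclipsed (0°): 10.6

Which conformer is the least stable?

A

A (eclipsed): Et–Cl eclipsed, H–CH3 eclipsed, OCH3–OCH3 eclipsed; 12.5 + 6.8 + 9.1 = 28.4 kJ/mol.
B (eclipsed): Et–OCH3 eclipsed, H–Cl eclipsed, OCH3–CH3 eclipsed; 9.9 + 5.2 + 9.9 = 25.0 kJ/mol.
A has the highest total (28.4 kJ/mol).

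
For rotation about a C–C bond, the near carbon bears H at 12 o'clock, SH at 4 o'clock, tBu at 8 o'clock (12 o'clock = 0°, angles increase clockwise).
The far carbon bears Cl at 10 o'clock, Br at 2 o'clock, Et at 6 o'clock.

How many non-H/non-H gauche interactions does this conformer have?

Non-H gauche pairs: SH(120°)/Br(60°); SH(120°)/Et(180°); tBu(240°)/Cl(300°); tBu(240°)/Et(180°) — 4 interactions.

4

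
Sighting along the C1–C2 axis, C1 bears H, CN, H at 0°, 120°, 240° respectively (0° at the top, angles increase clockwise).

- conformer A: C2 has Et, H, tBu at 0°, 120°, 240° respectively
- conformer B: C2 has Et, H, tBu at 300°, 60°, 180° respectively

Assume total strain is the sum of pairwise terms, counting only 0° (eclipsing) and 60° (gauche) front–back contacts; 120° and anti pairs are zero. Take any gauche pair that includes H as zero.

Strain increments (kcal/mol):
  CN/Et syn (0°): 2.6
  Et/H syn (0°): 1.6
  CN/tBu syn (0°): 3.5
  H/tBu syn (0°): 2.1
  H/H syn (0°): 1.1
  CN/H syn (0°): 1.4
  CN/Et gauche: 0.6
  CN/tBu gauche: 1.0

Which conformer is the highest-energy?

A (eclipsed): H(0°)/Et(0°) eclipsed 1.6; CN(120°)/H(120°) eclipsed 1.4; H(240°)/tBu(240°) eclipsed 2.1 → 5.1 kcal/mol.
B (staggered): CN(120°)/tBu(180°) gauche 1.0 → 1.0 kcal/mol.
A has the highest total (5.1 kcal/mol).

A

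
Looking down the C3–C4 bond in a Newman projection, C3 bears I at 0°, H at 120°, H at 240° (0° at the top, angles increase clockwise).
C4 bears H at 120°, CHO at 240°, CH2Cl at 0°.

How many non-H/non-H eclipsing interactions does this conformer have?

Non-H eclipsing pairs: I(0°)/CH2Cl(0°) — 1 interaction.

1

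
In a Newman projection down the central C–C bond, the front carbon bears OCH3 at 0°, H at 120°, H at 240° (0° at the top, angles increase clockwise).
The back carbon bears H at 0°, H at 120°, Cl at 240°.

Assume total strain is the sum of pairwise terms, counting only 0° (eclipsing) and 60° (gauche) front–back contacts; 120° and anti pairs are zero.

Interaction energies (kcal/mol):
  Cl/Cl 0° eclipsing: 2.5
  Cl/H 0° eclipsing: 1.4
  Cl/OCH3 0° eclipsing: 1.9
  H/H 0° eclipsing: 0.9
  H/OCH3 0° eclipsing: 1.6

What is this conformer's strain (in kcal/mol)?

This conformer (eclipsed): OCH3–H eclipsed, H–H eclipsed, H–Cl eclipsed; 1.6 + 0.9 + 1.4 = 3.9 kcal/mol.

3.9 kcal/mol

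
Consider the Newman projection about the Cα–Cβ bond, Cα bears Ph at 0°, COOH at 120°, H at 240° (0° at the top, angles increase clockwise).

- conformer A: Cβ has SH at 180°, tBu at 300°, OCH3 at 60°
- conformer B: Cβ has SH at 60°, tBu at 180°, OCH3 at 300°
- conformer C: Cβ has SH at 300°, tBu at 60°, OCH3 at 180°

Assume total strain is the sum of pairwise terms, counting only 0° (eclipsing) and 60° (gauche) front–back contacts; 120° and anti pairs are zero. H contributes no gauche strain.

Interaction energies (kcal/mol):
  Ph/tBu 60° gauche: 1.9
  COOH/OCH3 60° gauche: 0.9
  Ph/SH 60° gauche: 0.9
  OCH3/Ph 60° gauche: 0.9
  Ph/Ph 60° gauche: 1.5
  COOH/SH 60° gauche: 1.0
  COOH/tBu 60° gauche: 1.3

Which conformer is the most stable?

B

A (staggered): Ph–tBu gauche, Ph–OCH3 gauche, COOH–SH gauche, COOH–OCH3 gauche; 1.9 + 0.9 + 1.0 + 0.9 = 4.7 kcal/mol.
B (staggered): Ph–SH gauche, Ph–OCH3 gauche, COOH–SH gauche, COOH–tBu gauche; 0.9 + 0.9 + 1.0 + 1.3 = 4.1 kcal/mol.
C (staggered): Ph–SH gauche, Ph–tBu gauche, COOH–tBu gauche, COOH–OCH3 gauche; 0.9 + 1.9 + 1.3 + 0.9 = 5.0 kcal/mol.
B has the lowest total (4.1 kcal/mol).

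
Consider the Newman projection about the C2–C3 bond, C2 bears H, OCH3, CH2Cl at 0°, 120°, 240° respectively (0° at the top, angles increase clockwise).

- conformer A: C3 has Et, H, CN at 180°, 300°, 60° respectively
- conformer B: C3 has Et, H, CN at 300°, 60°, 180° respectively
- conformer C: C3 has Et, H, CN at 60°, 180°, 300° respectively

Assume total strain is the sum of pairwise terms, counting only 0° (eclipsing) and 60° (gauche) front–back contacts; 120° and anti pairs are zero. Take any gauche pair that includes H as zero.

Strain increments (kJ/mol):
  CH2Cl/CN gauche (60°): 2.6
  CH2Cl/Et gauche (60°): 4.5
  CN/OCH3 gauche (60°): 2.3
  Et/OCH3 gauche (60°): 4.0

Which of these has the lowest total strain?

A (staggered): OCH3–Et gauche, OCH3–CN gauche, CH2Cl–Et gauche; 4.0 + 2.3 + 4.5 = 10.8 kJ/mol.
B (staggered): OCH3–CN gauche, CH2Cl–Et gauche, CH2Cl–CN gauche; 2.3 + 4.5 + 2.6 = 9.4 kJ/mol.
C (staggered): OCH3–Et gauche, CH2Cl–CN gauche; 4.0 + 2.6 = 6.6 kJ/mol.
C has the lowest total (6.6 kJ/mol).

C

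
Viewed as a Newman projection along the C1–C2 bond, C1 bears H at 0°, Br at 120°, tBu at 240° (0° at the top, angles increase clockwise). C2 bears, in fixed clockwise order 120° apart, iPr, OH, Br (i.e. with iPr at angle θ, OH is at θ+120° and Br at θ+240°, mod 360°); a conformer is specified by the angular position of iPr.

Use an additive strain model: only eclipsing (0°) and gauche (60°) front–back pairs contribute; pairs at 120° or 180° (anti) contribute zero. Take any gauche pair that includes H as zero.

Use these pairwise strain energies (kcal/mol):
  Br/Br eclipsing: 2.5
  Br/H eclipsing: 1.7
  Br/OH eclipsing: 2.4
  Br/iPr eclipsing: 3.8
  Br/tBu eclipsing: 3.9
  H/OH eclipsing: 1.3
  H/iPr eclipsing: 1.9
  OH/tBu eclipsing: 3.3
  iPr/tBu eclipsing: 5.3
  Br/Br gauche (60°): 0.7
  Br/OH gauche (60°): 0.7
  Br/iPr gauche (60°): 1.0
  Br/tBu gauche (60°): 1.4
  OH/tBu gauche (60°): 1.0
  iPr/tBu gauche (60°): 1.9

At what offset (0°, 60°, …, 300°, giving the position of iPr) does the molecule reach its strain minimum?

iPr at 0° (eclipsed): H–iPr eclipsed, Br–OH eclipsed, tBu–Br eclipsed; 1.9 + 2.4 + 3.9 = 8.2 kcal/mol.
iPr at 60° (staggered): Br–iPr gauche, Br–OH gauche, tBu–OH gauche, tBu–Br gauche; 1.0 + 0.7 + 1.0 + 1.4 = 4.1 kcal/mol.
iPr at 120° (eclipsed): H–Br eclipsed, Br–iPr eclipsed, tBu–OH eclipsed; 1.7 + 3.8 + 3.3 = 8.8 kcal/mol.
iPr at 180° (staggered): Br–iPr gauche, Br–Br gauche, tBu–iPr gauche, tBu–OH gauche; 1.0 + 0.7 + 1.9 + 1.0 = 4.6 kcal/mol.
iPr at 240° (eclipsed): H–OH eclipsed, Br–Br eclipsed, tBu–iPr eclipsed; 1.3 + 2.5 + 5.3 = 9.1 kcal/mol.
iPr at 300° (staggered): Br–OH gauche, Br–Br gauche, tBu–iPr gauche, tBu–Br gauche; 0.7 + 0.7 + 1.9 + 1.4 = 4.7 kcal/mol.
The minimum (4.1 kcal/mol) occurs with iPr at 60°.

60°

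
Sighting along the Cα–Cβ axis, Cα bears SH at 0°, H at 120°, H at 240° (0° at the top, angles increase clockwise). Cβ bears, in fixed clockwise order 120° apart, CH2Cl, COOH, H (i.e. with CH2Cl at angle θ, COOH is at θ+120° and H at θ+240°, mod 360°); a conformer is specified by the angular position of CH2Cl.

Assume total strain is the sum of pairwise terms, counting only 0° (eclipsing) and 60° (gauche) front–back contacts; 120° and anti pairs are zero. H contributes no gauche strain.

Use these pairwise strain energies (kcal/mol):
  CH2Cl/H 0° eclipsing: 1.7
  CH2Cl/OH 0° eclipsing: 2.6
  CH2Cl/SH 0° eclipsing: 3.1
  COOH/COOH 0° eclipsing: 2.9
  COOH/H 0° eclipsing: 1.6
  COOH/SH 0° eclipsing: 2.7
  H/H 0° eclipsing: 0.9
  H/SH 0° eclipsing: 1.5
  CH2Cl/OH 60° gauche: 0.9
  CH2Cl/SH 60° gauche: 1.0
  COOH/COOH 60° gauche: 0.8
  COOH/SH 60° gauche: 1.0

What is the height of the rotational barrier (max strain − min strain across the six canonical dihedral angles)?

CH2Cl at 0° (eclipsed): SH(0°)/CH2Cl(0°) eclipsed 3.1; H(120°)/COOH(120°) eclipsed 1.6; H(240°)/H(240°) eclipsed 0.9 → 5.6 kcal/mol.
CH2Cl at 60° (staggered): SH(0°)/CH2Cl(60°) gauche 1.0 → 1.0 kcal/mol.
CH2Cl at 120° (eclipsed): SH(0°)/H(0°) eclipsed 1.5; H(120°)/CH2Cl(120°) eclipsed 1.7; H(240°)/COOH(240°) eclipsed 1.6 → 4.8 kcal/mol.
CH2Cl at 180° (staggered): SH(0°)/COOH(300°) gauche 1.0 → 1.0 kcal/mol.
CH2Cl at 240° (eclipsed): SH(0°)/COOH(0°) eclipsed 2.7; H(120°)/H(120°) eclipsed 0.9; H(240°)/CH2Cl(240°) eclipsed 1.7 → 5.3 kcal/mol.
CH2Cl at 300° (staggered): SH(0°)/CH2Cl(300°) gauche 1.0; SH(0°)/COOH(60°) gauche 1.0 → 2.0 kcal/mol.
Max at 0° (5.6 kcal/mol), min at 60° (1.0 kcal/mol); barrier = 4.6 kcal/mol.

4.6 kcal/mol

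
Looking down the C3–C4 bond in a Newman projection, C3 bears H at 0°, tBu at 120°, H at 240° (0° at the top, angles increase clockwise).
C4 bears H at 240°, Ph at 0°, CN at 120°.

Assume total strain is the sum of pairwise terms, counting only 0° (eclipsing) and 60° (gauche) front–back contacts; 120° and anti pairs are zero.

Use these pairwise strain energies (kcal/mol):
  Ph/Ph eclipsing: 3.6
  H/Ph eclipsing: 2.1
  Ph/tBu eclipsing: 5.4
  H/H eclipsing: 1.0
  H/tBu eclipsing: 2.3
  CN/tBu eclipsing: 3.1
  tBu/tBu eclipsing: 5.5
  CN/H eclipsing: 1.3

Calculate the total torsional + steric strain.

This conformer (eclipsed): H–Ph eclipsed, tBu–CN eclipsed, H–H eclipsed; 2.1 + 3.1 + 1.0 = 6.2 kcal/mol.

6.2 kcal/mol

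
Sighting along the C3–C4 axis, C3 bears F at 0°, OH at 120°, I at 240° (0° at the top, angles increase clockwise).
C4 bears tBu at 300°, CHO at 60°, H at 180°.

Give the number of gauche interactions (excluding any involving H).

4

Non-H gauche pairs: F(0°)/tBu(300°); F(0°)/CHO(60°); OH(120°)/CHO(60°); I(240°)/tBu(300°) — 4 interactions.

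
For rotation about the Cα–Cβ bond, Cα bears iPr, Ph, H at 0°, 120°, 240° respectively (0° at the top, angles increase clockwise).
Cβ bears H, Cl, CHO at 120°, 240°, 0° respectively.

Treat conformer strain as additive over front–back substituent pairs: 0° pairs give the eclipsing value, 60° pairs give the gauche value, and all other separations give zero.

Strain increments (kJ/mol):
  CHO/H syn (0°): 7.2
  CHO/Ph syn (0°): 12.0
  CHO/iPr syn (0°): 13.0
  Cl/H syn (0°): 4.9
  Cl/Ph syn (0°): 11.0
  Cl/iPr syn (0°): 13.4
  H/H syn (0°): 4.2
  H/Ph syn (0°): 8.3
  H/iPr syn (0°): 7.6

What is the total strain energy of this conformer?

26.2 kJ/mol

This conformer is eclipsed. iPr at 0° is eclipsed with CHO at 0° (13.0); Ph at 120° is eclipsed with H at 120° (8.3); H at 240° is eclipsed with Cl at 240° (4.9). Total 26.2 kJ/mol.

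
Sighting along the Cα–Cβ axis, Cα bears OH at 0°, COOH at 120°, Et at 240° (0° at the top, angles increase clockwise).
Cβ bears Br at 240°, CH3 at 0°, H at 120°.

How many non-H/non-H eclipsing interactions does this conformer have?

2

Non-H eclipsing pairs: OH(0°)/CH3(0°); Et(240°)/Br(240°) — 2 interactions.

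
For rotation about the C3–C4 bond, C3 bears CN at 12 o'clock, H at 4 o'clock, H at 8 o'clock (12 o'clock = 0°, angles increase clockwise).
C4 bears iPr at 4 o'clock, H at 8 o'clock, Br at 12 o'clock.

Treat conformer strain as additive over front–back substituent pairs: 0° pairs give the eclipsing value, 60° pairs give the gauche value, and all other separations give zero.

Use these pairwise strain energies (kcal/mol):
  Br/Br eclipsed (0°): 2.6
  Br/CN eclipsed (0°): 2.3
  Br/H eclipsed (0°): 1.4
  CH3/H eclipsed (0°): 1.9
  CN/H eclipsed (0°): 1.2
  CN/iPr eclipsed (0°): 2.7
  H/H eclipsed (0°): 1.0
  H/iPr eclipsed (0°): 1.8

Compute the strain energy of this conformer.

This conformer (eclipsed): CN–Br eclipsed, H–iPr eclipsed, H–H eclipsed; 2.3 + 1.8 + 1.0 = 5.1 kcal/mol.

5.1 kcal/mol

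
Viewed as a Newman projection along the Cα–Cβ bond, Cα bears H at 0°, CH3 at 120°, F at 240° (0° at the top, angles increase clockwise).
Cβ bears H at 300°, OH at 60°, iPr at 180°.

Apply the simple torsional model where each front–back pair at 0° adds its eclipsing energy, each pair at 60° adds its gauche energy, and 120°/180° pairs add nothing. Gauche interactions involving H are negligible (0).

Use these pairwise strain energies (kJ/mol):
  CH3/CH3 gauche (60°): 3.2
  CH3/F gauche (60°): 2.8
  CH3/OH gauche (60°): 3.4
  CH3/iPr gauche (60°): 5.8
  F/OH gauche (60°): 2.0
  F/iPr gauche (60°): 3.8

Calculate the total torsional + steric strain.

13.0 kJ/mol

This conformer is staggered. CH3 at 120° is gauche with OH at 60° (3.4); CH3 at 120° is gauche with iPr at 180° (5.8); F at 240° is gauche with iPr at 180° (3.8). Total 13.0 kJ/mol.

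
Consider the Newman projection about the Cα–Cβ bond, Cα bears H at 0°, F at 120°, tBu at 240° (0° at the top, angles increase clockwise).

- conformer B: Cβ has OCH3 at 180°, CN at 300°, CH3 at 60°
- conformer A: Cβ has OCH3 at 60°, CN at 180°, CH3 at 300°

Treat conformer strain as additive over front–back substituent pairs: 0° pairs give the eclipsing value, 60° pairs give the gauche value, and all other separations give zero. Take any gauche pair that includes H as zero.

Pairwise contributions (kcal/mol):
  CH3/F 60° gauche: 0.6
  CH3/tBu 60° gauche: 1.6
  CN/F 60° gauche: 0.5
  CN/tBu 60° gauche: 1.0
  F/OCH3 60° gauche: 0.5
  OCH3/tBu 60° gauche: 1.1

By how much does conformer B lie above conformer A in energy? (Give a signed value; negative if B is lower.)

-0.4 kcal/mol

B (staggered): F(120°)/OCH3(180°) gauche 0.5; F(120°)/CH3(60°) gauche 0.6; tBu(240°)/OCH3(180°) gauche 1.1; tBu(240°)/CN(300°) gauche 1.0 → 3.2 kcal/mol.
A (staggered): F(120°)/OCH3(60°) gauche 0.5; F(120°)/CN(180°) gauche 0.5; tBu(240°)/CN(180°) gauche 1.0; tBu(240°)/CH3(300°) gauche 1.6 → 3.6 kcal/mol.
E(B) − E(A) = 3.2 − 3.6 = -0.4 kcal/mol.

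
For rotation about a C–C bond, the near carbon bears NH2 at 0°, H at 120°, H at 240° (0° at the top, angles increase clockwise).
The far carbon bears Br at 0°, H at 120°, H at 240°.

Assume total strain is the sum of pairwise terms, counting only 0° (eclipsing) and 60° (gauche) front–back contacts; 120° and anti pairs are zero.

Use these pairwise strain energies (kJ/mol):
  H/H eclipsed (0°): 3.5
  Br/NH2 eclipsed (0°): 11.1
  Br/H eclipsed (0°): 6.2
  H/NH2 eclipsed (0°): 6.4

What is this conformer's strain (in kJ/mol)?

18.1 kJ/mol

This conformer is eclipsed. NH2 at 0° is eclipsed with Br at 0° (11.1); H at 120° is eclipsed with H at 120° (3.5); H at 240° is eclipsed with H at 240° (3.5). Total 18.1 kJ/mol.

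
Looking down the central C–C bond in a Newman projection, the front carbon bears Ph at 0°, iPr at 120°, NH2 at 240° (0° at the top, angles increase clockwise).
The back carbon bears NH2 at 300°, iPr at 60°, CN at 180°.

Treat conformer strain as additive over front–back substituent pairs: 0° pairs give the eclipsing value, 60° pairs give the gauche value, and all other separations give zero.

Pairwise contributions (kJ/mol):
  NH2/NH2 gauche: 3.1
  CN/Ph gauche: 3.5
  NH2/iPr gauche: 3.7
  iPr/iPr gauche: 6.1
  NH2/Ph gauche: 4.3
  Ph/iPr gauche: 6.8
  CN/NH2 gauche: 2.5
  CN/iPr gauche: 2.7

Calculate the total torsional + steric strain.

25.5 kJ/mol

This conformer is staggered. Ph at 0° is gauche with NH2 at 300° (4.3); Ph at 0° is gauche with iPr at 60° (6.8); iPr at 120° is gauche with iPr at 60° (6.1); iPr at 120° is gauche with CN at 180° (2.7); NH2 at 240° is gauche with NH2 at 300° (3.1); NH2 at 240° is gauche with CN at 180° (2.5). Total 25.5 kJ/mol.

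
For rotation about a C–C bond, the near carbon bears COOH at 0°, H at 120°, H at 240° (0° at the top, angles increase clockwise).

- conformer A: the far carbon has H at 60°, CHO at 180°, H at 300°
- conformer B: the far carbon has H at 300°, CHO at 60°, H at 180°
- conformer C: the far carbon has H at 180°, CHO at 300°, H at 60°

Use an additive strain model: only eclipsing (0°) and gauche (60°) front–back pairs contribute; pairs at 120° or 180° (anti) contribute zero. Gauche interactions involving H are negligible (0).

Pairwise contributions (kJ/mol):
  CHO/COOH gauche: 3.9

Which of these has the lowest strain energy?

A

A (staggered): no non-H gauche contacts → 0.0 kJ/mol.
B (staggered): COOH–CHO gauche; 3.9 = 3.9 kJ/mol.
C (staggered): COOH–CHO gauche; 3.9 = 3.9 kJ/mol.
A has the lowest total (0.0 kJ/mol).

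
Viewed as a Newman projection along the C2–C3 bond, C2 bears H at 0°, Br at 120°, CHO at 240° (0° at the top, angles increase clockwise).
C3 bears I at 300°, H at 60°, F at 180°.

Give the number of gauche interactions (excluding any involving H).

3

Non-H gauche pairs: Br(120°)/F(180°); CHO(240°)/I(300°); CHO(240°)/F(180°) — 3 interactions.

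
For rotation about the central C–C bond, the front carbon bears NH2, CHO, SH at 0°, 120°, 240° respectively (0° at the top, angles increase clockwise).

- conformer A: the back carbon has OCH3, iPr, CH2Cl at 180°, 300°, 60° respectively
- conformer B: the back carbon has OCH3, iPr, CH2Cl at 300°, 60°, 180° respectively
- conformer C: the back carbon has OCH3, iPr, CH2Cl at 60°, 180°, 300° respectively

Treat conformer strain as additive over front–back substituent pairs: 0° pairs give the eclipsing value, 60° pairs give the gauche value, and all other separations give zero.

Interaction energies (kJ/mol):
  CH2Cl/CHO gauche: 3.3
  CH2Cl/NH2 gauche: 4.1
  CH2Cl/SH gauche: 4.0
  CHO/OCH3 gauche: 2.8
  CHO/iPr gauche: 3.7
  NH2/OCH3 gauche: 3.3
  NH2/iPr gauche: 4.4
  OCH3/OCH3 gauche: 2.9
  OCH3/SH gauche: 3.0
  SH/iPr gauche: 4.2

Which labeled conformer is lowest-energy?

A (staggered): NH2(0°)/iPr(300°) gauche 4.4; NH2(0°)/CH2Cl(60°) gauche 4.1; CHO(120°)/OCH3(180°) gauche 2.8; CHO(120°)/CH2Cl(60°) gauche 3.3; SH(240°)/OCH3(180°) gauche 3.0; SH(240°)/iPr(300°) gauche 4.2 → 21.8 kJ/mol.
B (staggered): NH2(0°)/OCH3(300°) gauche 3.3; NH2(0°)/iPr(60°) gauche 4.4; CHO(120°)/iPr(60°) gauche 3.7; CHO(120°)/CH2Cl(180°) gauche 3.3; SH(240°)/OCH3(300°) gauche 3.0; SH(240°)/CH2Cl(180°) gauche 4.0 → 21.7 kJ/mol.
C (staggered): NH2(0°)/OCH3(60°) gauche 3.3; NH2(0°)/CH2Cl(300°) gauche 4.1; CHO(120°)/OCH3(60°) gauche 2.8; CHO(120°)/iPr(180°) gauche 3.7; SH(240°)/iPr(180°) gauche 4.2; SH(240°)/CH2Cl(300°) gauche 4.0 → 22.1 kJ/mol.
B has the lowest total (21.7 kJ/mol).

B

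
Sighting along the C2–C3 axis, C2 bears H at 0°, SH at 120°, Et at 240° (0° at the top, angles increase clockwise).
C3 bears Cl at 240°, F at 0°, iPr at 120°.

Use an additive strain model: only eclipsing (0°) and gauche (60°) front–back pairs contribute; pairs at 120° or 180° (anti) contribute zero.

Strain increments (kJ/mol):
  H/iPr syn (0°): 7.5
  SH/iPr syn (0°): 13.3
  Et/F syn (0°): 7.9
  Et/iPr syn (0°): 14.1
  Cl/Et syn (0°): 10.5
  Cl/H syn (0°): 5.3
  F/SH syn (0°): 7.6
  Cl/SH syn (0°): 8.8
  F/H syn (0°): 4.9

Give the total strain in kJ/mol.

28.7 kJ/mol

This conformer is eclipsed. H at 0° is eclipsed with F at 0° (4.9); SH at 120° is eclipsed with iPr at 120° (13.3); Et at 240° is eclipsed with Cl at 240° (10.5). Total 28.7 kJ/mol.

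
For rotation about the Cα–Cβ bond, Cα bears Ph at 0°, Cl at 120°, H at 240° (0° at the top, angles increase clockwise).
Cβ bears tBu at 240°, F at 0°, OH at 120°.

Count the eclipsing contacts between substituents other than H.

Non-H eclipsing pairs: Ph(0°)/F(0°); Cl(120°)/OH(120°) — 2 interactions.

2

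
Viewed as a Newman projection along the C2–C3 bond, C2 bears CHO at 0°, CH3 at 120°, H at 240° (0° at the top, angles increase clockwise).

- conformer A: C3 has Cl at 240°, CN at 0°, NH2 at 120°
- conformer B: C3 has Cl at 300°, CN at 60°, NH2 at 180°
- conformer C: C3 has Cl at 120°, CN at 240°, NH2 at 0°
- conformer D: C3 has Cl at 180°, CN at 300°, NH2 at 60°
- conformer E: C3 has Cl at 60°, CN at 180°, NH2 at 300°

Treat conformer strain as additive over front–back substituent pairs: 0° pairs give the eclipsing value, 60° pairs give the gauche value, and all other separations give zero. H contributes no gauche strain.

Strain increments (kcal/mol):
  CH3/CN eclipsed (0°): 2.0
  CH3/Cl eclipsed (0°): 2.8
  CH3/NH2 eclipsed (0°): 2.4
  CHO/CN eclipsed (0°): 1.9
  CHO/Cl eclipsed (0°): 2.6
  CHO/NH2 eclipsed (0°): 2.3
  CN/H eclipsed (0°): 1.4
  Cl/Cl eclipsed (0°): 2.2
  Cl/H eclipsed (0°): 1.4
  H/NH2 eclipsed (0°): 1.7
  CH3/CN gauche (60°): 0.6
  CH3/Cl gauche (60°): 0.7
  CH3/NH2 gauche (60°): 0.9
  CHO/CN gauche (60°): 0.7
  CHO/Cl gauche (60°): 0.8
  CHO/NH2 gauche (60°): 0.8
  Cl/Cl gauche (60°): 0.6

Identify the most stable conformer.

E

A (eclipsed): CHO(0°)/CN(0°) eclipsed 1.9; CH3(120°)/NH2(120°) eclipsed 2.4; H(240°)/Cl(240°) eclipsed 1.4 → 5.7 kcal/mol.
B (staggered): CHO(0°)/Cl(300°) gauche 0.8; CHO(0°)/CN(60°) gauche 0.7; CH3(120°)/CN(60°) gauche 0.6; CH3(120°)/NH2(180°) gauche 0.9 → 3.0 kcal/mol.
C (eclipsed): CHO(0°)/NH2(0°) eclipsed 2.3; CH3(120°)/Cl(120°) eclipsed 2.8; H(240°)/CN(240°) eclipsed 1.4 → 6.5 kcal/mol.
D (staggered): CHO(0°)/CN(300°) gauche 0.7; CHO(0°)/NH2(60°) gauche 0.8; CH3(120°)/Cl(180°) gauche 0.7; CH3(120°)/NH2(60°) gauche 0.9 → 3.1 kcal/mol.
E (staggered): CHO(0°)/Cl(60°) gauche 0.8; CHO(0°)/NH2(300°) gauche 0.8; CH3(120°)/Cl(60°) gauche 0.7; CH3(120°)/CN(180°) gauche 0.6 → 2.9 kcal/mol.
E has the lowest total (2.9 kcal/mol).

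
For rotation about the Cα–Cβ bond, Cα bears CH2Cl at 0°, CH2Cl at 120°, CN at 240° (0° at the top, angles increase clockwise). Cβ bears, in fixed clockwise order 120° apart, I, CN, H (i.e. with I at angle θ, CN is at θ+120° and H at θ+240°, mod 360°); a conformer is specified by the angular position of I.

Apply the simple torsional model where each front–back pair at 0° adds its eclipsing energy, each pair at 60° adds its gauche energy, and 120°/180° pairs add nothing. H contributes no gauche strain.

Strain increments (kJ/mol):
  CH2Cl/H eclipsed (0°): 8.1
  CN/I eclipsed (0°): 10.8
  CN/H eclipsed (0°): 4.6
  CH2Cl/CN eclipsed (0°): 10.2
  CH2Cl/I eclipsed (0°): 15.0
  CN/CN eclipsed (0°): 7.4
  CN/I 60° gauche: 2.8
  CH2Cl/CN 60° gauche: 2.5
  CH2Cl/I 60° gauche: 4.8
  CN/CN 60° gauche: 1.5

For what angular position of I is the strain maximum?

120°

I at 0° (eclipsed): CH2Cl–I eclipsed, CH2Cl–CN eclipsed, CN–H eclipsed; 15.0 + 10.2 + 4.6 = 29.8 kJ/mol.
I at 60° (staggered): CH2Cl–I gauche, CH2Cl–I gauche, CH2Cl–CN gauche, CN–CN gauche; 4.8 + 4.8 + 2.5 + 1.5 = 13.6 kJ/mol.
I at 120° (eclipsed): CH2Cl–H eclipsed, CH2Cl–I eclipsed, CN–CN eclipsed; 8.1 + 15.0 + 7.4 = 30.5 kJ/mol.
I at 180° (staggered): CH2Cl–CN gauche, CH2Cl–I gauche, CN–I gauche, CN–CN gauche; 2.5 + 4.8 + 2.8 + 1.5 = 11.6 kJ/mol.
I at 240° (eclipsed): CH2Cl–CN eclipsed, CH2Cl–H eclipsed, CN–I eclipsed; 10.2 + 8.1 + 10.8 = 29.1 kJ/mol.
I at 300° (staggered): CH2Cl–I gauche, CH2Cl–CN gauche, CH2Cl–CN gauche, CN–I gauche; 4.8 + 2.5 + 2.5 + 2.8 = 12.6 kJ/mol.
The maximum (30.5 kJ/mol) occurs with I at 120°.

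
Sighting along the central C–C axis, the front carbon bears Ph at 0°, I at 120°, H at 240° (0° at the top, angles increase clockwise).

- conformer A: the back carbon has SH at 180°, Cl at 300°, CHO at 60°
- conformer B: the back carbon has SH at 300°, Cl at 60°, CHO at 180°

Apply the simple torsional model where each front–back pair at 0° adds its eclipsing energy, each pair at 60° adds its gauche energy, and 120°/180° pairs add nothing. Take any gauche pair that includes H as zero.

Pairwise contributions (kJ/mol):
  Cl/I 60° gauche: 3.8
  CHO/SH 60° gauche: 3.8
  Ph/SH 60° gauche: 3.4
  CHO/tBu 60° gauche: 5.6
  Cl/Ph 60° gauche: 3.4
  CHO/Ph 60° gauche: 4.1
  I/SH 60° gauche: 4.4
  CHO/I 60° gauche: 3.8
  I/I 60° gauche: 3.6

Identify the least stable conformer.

A (staggered): Ph(0°)/Cl(300°) gauche 3.4; Ph(0°)/CHO(60°) gauche 4.1; I(120°)/SH(180°) gauche 4.4; I(120°)/CHO(60°) gauche 3.8 → 15.7 kJ/mol.
B (staggered): Ph(0°)/SH(300°) gauche 3.4; Ph(0°)/Cl(60°) gauche 3.4; I(120°)/Cl(60°) gauche 3.8; I(120°)/CHO(180°) gauche 3.8 → 14.4 kJ/mol.
A has the highest total (15.7 kJ/mol).

A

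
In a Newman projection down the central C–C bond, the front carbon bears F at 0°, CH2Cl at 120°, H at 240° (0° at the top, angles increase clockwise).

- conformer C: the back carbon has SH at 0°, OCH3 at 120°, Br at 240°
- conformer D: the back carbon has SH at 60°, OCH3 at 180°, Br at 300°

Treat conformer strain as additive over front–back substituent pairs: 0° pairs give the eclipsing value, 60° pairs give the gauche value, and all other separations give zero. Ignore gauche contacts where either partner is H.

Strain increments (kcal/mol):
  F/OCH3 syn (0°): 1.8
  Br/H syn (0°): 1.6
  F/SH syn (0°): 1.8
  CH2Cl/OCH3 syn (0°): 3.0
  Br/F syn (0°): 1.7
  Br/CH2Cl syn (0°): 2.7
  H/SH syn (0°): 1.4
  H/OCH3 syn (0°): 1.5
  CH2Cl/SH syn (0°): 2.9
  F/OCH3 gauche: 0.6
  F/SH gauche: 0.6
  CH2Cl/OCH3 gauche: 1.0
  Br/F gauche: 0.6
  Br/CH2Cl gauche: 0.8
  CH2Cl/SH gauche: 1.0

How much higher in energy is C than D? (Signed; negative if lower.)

C (eclipsed): F(0°)/SH(0°) eclipsed 1.8; CH2Cl(120°)/OCH3(120°) eclipsed 3.0; H(240°)/Br(240°) eclipsed 1.6 → 6.4 kcal/mol.
D (staggered): F(0°)/SH(60°) gauche 0.6; F(0°)/Br(300°) gauche 0.6; CH2Cl(120°)/SH(60°) gauche 1.0; CH2Cl(120°)/OCH3(180°) gauche 1.0 → 3.2 kcal/mol.
E(C) − E(D) = 6.4 − 3.2 = +3.2 kcal/mol.

+3.2 kcal/mol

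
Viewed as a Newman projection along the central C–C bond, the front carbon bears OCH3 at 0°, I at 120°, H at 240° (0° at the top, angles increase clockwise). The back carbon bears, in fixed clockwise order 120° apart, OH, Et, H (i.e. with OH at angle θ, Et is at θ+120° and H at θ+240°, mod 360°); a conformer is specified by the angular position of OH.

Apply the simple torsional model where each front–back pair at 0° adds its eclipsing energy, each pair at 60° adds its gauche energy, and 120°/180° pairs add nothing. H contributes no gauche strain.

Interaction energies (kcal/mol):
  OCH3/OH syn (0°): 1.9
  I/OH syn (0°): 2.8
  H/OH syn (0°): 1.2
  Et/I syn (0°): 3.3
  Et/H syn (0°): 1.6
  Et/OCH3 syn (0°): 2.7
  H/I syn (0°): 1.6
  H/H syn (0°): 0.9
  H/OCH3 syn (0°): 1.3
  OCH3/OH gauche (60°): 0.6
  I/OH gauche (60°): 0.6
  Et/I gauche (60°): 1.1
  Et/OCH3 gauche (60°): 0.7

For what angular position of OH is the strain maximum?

OH at 0° is eclipsed. OCH3 at 0° is eclipsed with OH at 0° (1.9); I at 120° is eclipsed with Et at 120° (3.3); H at 240° is eclipsed with H at 240° (0.9). Total 6.1 kcal/mol.
OH at 60° is staggered. OCH3 at 0° is gauche with OH at 60° (0.6); I at 120° is gauche with OH at 60° (0.6); I at 120° is gauche with Et at 180° (1.1). Total 2.3 kcal/mol.
OH at 120° is eclipsed. OCH3 at 0° is eclipsed with H at 0° (1.3); I at 120° is eclipsed with OH at 120° (2.8); H at 240° is eclipsed with Et at 240° (1.6). Total 5.7 kcal/mol.
OH at 180° is staggered. OCH3 at 0° is gauche with Et at 300° (0.7); I at 120° is gauche with OH at 180° (0.6). Total 1.3 kcal/mol.
OH at 240° is eclipsed. OCH3 at 0° is eclipsed with Et at 0° (2.7); I at 120° is eclipsed with H at 120° (1.6); H at 240° is eclipsed with OH at 240° (1.2). Total 5.5 kcal/mol.
OH at 300° is staggered. OCH3 at 0° is gauche with OH at 300° (0.6); OCH3 at 0° is gauche with Et at 60° (0.7); I at 120° is gauche with Et at 60° (1.1). Total 2.4 kcal/mol.
The maximum (6.1 kcal/mol) occurs with OH at 0°.

0°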